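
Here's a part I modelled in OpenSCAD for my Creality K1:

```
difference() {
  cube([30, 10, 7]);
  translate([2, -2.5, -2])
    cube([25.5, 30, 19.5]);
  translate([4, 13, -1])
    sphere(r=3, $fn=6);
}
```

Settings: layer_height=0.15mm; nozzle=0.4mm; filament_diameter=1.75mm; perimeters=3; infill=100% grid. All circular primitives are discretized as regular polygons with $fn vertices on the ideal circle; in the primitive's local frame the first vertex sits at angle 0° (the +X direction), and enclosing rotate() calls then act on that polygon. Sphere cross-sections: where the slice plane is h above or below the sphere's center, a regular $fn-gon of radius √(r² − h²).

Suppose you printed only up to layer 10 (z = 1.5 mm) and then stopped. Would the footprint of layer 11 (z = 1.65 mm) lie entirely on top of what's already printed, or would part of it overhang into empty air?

entirely on top

Compare the two slices. At z = 1.5: the 30×10 cube contributes its full rectangle (area 300.00 mm²); the cube at (2, -2.5) (footprint 25.5×30) is included at this height (area 765.00 mm²); the r=3 sphere at (4, 13) slices to a regular 6-gon of circumradius 1.658 (√(r²−h²) with h=2.5 from center) (area = (6/2)·1.658²·sin(360°/6) = 7.14 mm²); After the difference (first − rest): starting from the 30×10 cube (300.00 mm²), the 25.5×30 cube at (2, -2.5) partially overlaps it — only the 255.00 mm² overlap (of its 765.00 mm²) is removed, clipping the outline; the r=3 sphere at (4, 13) misses the remaining region (no effect) — area = 45.00 mm². At z = 1.65: the cube (footprint 30×10) is included at this height (area 300.00 mm²); the 25.5×30 cube at (2, -2.5) contributes its full rectangle (area 765.00 mm²); the r=3 sphere at (4, 13) contributes a regular 6-gon of circumradius √(3²−2.65²) = 1.406 (area = (6/2)·1.406²·sin(360°/6) = 5.14 mm²); Subtracting the remaining from the first: starting from the 30×10 cube (300.00 mm²), the 25.5×30 cube at (2, -2.5) partially overlaps it — only the 255.00 mm² overlap (of its 765.00 mm²) is removed, clipping the outline; the r=3 sphere at (4, 13) misses the remaining region (no effect) — area = 45.00 mm². Checking containment: the cross-section at z = 1.65 is a subset of the cross-section at z = 1.5.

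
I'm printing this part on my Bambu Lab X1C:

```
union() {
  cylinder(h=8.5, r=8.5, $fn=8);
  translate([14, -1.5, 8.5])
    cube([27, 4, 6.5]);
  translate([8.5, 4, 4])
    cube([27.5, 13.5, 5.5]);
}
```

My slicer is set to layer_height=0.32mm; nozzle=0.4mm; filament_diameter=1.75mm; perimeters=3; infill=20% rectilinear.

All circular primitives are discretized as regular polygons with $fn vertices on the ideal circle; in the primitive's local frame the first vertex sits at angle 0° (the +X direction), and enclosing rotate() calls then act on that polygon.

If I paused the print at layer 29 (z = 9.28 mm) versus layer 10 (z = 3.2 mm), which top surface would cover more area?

layer 29 (z = 9.28 mm)

Layer 29 (z = 9.28): the cylinder is absent (z outside [0, 8.5]); the cube at (14, -1.5) (footprint 27×4) is included at this height (area 108.00 mm²); the 27.5×13.5 cube at (8.5, 4) contributes its full rectangle (area 371.25 mm²); Merging all regions: the 2 present regions are separate (no shared area or edge), so areas and boundary lengths simply add and each stays a separate island — area = 479.25 mm². So its area = 479.25 mm². Layer 10 (z = 3.2): the cylinder: section is a regular 8-gon, circumradius r=8.5 (area = (8/2)·8.500²·sin(360°/8) = 204.35 mm²); the cube at (14, -1.5) is absent (z outside [8.5, 15]); the cube at (8.5, 4) does not reach this height (z outside [4, 9.5]); Combining (union): only the r=8.5 cylinder is present, so the union is just that shape — area = 204.35 mm². So its area = 204.35 mm². Layer 29 is larger (479.25 vs 204.35 mm²).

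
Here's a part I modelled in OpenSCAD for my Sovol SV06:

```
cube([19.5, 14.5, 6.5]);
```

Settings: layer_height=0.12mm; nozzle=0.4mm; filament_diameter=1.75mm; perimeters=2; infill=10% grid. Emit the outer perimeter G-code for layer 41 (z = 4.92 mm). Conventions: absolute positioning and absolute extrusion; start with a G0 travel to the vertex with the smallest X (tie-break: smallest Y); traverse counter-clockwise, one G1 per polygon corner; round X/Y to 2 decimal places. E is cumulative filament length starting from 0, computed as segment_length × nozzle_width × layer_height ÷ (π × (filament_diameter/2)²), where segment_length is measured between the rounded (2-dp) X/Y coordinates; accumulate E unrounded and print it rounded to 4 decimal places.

G0 X0.00 Y0.00 Z4.92
G1 X19.50 Y0.00 E0.3891
G1 X19.50 Y14.50 E0.6785
G1 X0.00 Y14.50 E1.0677
G1 X0.00 Y0.00 E1.3570

At z = 4.92 mm: the 19.5×14.5 cube contributes its full rectangle. The outline is a single polygon with 4 vertices. Extrusion per mm of travel: 0.4 × 0.12 / (π × 0.875²) = 0.019956. Accumulating E over each segment gives final E = 1.3570.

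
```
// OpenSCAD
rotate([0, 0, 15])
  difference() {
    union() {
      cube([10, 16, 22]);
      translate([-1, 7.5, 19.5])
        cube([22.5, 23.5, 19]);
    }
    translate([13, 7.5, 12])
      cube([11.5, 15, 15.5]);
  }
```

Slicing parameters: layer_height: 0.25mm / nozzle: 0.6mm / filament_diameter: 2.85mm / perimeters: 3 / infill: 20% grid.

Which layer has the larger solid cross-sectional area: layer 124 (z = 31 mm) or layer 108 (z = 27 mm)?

Layer 124 (z = 31): the cube is not intersected at this z (z outside [0, 22]); the cube at (-1, 7.5) (footprint 22.5×23.5) is included at this height (area 528.75 mm²); Taking the union: only the 22.5×23.5 cube at (-1, 7.5) is present, so the union is just that shape — area = 528.75 mm²; the cube at (13, 7.5) does not reach this height (z outside [12, 27.5]); After the difference (first − rest): none of the subtracted shapes is present at this height, so the result so far is unchanged — area = 528.75 mm²; (rotated 15° about Z; rotation is an isometry so areas/perimeters/island counts are preserved). So its area = 528.75 mm². Layer 108 (z = 27): the cube does not reach this height (z outside [0, 22]); the cube at (-1, 7.5) is present — its section is the full 22.5×23.5 rectangle (area 528.75 mm²); Taking the union: only the 22.5×23.5 cube at (-1, 7.5) is present, so the union is just that shape — area = 528.75 mm²; the cube at (13, 7.5) (footprint 11.5×15) is included at this height (area 172.50 mm²); Subtracting the remaining from the first: starting from that combined region (528.75 mm²), the 11.5×15 cube at (13, 7.5) partially overlaps it — only the 127.50 mm² overlap (of its 172.50 mm²) is removed, clipping the outline — area = 401.25 mm²; (rotated 15° about Z; rotation is an isometry so areas/perimeters/island counts are preserved). So its area = 401.25 mm². Layer 124 is larger (528.75 vs 401.25 mm²).

layer 124 (z = 31 mm)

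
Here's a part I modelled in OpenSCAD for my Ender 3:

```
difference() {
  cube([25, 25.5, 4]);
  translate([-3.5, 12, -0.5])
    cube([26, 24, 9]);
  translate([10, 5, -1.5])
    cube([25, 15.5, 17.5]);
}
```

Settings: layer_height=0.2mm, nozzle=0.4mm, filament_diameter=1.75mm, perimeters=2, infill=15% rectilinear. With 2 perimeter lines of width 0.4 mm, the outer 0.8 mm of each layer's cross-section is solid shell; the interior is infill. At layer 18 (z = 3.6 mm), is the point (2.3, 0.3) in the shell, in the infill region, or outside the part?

At z = 3.6 mm: the cube (footprint 25×25.5) is included at this height; the cube at (-3.5, 12) (footprint 26×24) is included at this height; the 25×15.5 cube at (10, 5) contributes its full rectangle; Subtracting the remaining from the first: starting from the 25×25.5 cube, the 26×24 cube at (-3.5, 12) partially overlaps it — only the 303.75 mm² overlap (of its 624.00 mm²) is removed, clipping the outline; the 25×15.5 cube at (10, 5) partially overlaps it — only the 126.25 mm² overlap (of its 387.50 mm²) is removed, clipping the outline — 2 connected regions. Overall, the cross-section has 2 separate islands. The nearest boundary edge runs (25.00, 0.00)→(0.00, 0.00); distance from the point to it = 0.30 mm. (Shell/infill is judged within the island containing the point — the largest one.) The point is inside the cross-section, 0.30 mm from the nearest boundary — within the 0.8 mm shell band (2 × 0.4).

shell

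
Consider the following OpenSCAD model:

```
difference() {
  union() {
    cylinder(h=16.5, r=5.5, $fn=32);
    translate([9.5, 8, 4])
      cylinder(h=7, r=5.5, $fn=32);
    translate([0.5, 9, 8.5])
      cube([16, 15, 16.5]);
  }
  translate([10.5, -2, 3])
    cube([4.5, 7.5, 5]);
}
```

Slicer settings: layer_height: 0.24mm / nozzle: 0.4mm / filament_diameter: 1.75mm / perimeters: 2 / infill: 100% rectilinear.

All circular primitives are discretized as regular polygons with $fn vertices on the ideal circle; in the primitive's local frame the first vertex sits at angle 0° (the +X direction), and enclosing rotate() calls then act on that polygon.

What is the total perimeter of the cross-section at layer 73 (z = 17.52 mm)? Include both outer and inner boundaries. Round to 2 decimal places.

62.00 mm

At z = 17.52 mm: the cylinder is not intersected at this z (z outside [0, 16.5]); the cylinder at (9.5, 8) is not intersected at this z (z outside [4, 11]); the cube at (0.5, 9) is present — its section is the full 16×15 rectangle (perimeter 62.00 mm); Merging all regions: only the 16×15 cube at (0.5, 9) is present, so the union is just that shape — boundary = 62.00 mm; the cube at (10.5, -2) does not reach this height (z outside [3, 8]); Taking the first minus the rest: none of the subtracted shapes is present at this height, so that combined region is unchanged — boundary = 62.00 mm. Overall, the cross-section is a single solid region. Total boundary length (outer) = 62.00 mm.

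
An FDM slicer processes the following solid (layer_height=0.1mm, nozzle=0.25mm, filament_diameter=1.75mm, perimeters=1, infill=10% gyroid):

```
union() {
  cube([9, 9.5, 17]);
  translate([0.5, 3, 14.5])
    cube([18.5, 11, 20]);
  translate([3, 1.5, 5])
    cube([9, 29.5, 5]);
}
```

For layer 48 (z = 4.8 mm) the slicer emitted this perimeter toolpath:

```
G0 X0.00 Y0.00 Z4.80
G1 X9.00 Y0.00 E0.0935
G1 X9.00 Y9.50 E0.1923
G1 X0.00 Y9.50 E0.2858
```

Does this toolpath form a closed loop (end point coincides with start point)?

no

Start point (G0): (0.00, 0.00). End point (last G1): the path does not return to the start — open.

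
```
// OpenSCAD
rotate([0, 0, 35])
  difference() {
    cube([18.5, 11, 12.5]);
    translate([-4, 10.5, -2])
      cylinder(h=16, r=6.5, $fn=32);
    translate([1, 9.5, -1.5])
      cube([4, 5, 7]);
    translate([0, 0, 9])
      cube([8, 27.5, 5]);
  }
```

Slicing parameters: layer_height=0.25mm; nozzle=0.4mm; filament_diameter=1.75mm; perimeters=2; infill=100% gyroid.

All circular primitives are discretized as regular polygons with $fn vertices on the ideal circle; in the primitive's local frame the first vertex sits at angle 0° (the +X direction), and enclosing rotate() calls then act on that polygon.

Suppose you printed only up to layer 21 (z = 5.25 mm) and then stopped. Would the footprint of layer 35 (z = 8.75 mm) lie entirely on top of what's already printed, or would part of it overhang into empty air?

part overhangs

Compare the two slices. At z = 5.25: the 18.5×11 cube contributes its full rectangle (area 203.50 mm²); the r=6.5 cylinder at (-4, 10.5) gives a regular 32-gon of circumradius 6.5 (constant along its height) (area = (32/2)·6.500²·sin(360°/32) = 131.88 mm²); the cube at (1, 9.5) is present — its section is the full 4×5 rectangle (area 20.00 mm²); the cube is absent (z outside [9, 14]); After the difference (first − rest): starting from the 18.5×11 cube (203.50 mm²), the r=6.5 cylinder at (-4, 10.5) partially overlaps it — only the 10.05 mm² overlap (of its 131.88 mm²) is removed, clipping the outline; the 4×5 cube at (1, 9.5) partially overlaps it — only the 3.81 mm² overlap (of its 20.00 mm²) is removed, clipping the outline — area = 189.64 mm²; (rotated 35° about Z; rotation is an isometry so areas/perimeters/island counts are preserved). At z = 8.75: the cube is present — its section is the full 18.5×11 rectangle (area 203.50 mm²); the r=6.5 cylinder at (-4, 10.5) gives a regular 32-gon of circumradius 6.5 (constant along its height) (area = (32/2)·6.500²·sin(360°/32) = 131.88 mm²); the cube at (1, 9.5) does not reach this height (z outside [-1.5, 5.5]); the cube is not intersected at this z (z outside [9, 14]); Subtracting the remaining from the first: starting from the 18.5×11 cube (203.50 mm²), the r=6.5 cylinder at (-4, 10.5) partially overlaps it — only the 10.05 mm² overlap (of its 131.88 mm²) is removed, clipping the outline — area = 193.45 mm²; (whole slice rotated 35° about Z — lengths, areas and connectivity unchanged). Checking containment: at z = 8.75 the cross-section extends beyond the z = 5.25 cross-section by about 3.81 mm².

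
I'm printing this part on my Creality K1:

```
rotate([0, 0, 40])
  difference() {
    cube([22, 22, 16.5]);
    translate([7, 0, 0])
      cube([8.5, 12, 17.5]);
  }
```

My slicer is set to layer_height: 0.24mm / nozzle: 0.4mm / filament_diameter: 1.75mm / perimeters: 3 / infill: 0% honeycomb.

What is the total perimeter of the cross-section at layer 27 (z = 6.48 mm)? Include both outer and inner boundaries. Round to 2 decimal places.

112.00 mm

At z = 6.48 mm: the 22×22 cube contributes its full rectangle (perimeter 88.00 mm); the cube at (7, 0) is present — its section is the full 8.5×12 rectangle (perimeter 41.00 mm); After the difference (first − rest): starting from the 22×22 cube, the 8.5×12 cube at (7, 0) lies inside it touching the edge (removes its full 102.00 mm²) — boundary = 112.00 mm; (whole slice rotated 40° about Z — lengths, areas and connectivity unchanged). Overall, the cross-section is a single solid region. Total boundary length (outer) = 112.00 mm.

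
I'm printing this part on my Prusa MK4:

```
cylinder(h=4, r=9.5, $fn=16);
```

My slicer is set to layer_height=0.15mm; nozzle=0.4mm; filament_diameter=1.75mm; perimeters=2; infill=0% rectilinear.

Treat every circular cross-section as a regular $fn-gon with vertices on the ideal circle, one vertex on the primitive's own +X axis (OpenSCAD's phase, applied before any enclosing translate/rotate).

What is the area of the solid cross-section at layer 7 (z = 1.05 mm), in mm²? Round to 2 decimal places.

At z = 1.05 mm: the r=9.5 cylinder contributes a regular 16-gon of circumradius 9.5 (area = (16/2)·9.500²·sin(360°/16) = 276.30 mm²). Overall, the cross-section is a single solid region. Net area = 276.30 mm².

276.30 mm²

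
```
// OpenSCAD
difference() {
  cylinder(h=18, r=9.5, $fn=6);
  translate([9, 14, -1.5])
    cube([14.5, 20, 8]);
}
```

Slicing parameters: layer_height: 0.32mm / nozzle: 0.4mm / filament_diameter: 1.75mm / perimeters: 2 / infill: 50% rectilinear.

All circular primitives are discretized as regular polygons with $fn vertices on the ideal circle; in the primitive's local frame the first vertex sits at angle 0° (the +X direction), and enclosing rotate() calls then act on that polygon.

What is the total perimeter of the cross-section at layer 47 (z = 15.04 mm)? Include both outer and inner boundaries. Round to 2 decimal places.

At z = 15.04 mm: the r=9.5 cylinder contributes a regular 6-gon of circumradius 9.5 (perimeter = 2·6·9.500·sin(180°/6) = 57.00 mm); the cube at (9, 14) does not reach this height (z outside [-1.5, 6.5]); After the difference (first − rest): none of the subtracted shapes is present at this height, so the r=9.5 cylinder is unchanged — boundary = 57.00 mm. Overall, the cross-section is a single solid region. Total boundary length (outer) = 57.00 mm.

57.00 mm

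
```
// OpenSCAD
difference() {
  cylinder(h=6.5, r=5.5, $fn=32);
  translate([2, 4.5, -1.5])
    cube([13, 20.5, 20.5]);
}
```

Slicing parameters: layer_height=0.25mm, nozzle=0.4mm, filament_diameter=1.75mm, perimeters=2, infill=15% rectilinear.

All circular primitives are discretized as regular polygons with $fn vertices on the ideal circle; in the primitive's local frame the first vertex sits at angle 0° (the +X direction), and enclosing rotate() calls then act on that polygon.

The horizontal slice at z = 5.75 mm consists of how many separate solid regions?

At z = 5.75 mm: the r=5.5 cylinder contributes a regular 32-gon of circumradius 5.5; the 13×20.5 cube at (2, 4.5) contributes its full rectangle; Taking the first minus the rest: starting from the r=5.5 cylinder, the 13×20.5 cube at (2, 4.5) partially overlaps it — only the 0.38 mm² overlap (of its 266.50 mm²) is removed, clipping the outline — 1 connected region. The result has 1 disconnected region.

1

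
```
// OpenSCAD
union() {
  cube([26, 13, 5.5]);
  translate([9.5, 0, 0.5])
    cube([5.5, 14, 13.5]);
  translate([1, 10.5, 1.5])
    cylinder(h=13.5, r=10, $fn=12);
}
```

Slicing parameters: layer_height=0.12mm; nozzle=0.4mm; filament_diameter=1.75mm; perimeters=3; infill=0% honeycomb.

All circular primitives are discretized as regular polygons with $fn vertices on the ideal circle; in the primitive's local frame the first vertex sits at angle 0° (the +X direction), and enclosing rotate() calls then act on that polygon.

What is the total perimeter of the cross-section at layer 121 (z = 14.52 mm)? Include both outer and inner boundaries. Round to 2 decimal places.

62.12 mm

At z = 14.52 mm: the cube is not intersected at this z (z outside [0, 5.5]); the cube at (9.5, 0) is not intersected at this z (z outside [0.5, 14]); the cylinder at (1, 10.5): section is a regular 12-gon, circumradius r=10 (perimeter = 2·12·10.000·sin(180°/12) = 62.12 mm); Merging all regions: only the r=10 cylinder at (1, 10.5) is present, so the union is just that shape — boundary = 62.12 mm. Overall, the cross-section is a single solid region. Total boundary length (outer) = 62.12 mm.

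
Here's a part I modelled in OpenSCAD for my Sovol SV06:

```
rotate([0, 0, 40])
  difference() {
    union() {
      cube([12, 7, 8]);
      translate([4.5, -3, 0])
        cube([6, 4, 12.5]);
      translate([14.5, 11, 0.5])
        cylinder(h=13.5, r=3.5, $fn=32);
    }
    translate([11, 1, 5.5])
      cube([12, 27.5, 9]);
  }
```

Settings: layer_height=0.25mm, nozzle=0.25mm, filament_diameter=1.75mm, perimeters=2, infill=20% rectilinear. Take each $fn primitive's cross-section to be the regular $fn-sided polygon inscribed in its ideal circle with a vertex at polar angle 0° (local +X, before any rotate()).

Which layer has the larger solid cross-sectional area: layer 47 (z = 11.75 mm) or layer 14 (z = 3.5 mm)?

Layer 47 (z = 11.75): the cube is not intersected at this z (z outside [0, 8]); the 6×4 cube at (4.5, -3) contributes its full rectangle (area 24.00 mm²); the cylinder at (14.5, 11): section is a regular 32-gon, circumradius r=3.5 (area = (32/2)·3.500²·sin(360°/32) = 38.24 mm²); Combining (union): the 2 present regions are separate (no shared area or edge), so areas and boundary lengths simply add and each stays a separate island — area = 62.24 mm²; the 12×27.5 cube at (11, 1) contributes its full rectangle (area 330.00 mm²); Subtracting the remaining from the first: starting from that combined region (62.24 mm²), the 12×27.5 cube at (11, 1) partially overlaps it — only the 38.24 mm² overlap (of its 330.00 mm²) is removed, clipping the outline — area = 24.00 mm²; (whole slice rotated 40° about Z — lengths, areas and connectivity unchanged). So its area = 24.00 mm². Layer 14 (z = 3.5): the cube is present — its section is the full 12×7 rectangle (area 84.00 mm²); the cube at (4.5, -3) (footprint 6×4) is included at this height (area 24.00 mm²); the cylinder at (14.5, 11): section is a regular 32-gon, circumradius r=3.5 (area = (32/2)·3.500²·sin(360°/32) = 38.24 mm²); Taking the union: the regions partially overlap — summed areas 146.24 mm² minus the doubly-counted overlap 6.00 mm² gives 140.24 mm² — area = 140.24 mm²; the cube at (11, 1) does not reach this height (z outside [5.5, 14.5]); Taking the first minus the rest: none of the subtracted shapes is present at this height, so that combined region is unchanged — area = 140.24 mm²; (whole slice rotated 40° about Z — lengths, areas and connectivity unchanged). So its area = 140.24 mm². Layer 14 is larger (140.24 vs 24.00 mm²).

layer 14 (z = 3.5 mm)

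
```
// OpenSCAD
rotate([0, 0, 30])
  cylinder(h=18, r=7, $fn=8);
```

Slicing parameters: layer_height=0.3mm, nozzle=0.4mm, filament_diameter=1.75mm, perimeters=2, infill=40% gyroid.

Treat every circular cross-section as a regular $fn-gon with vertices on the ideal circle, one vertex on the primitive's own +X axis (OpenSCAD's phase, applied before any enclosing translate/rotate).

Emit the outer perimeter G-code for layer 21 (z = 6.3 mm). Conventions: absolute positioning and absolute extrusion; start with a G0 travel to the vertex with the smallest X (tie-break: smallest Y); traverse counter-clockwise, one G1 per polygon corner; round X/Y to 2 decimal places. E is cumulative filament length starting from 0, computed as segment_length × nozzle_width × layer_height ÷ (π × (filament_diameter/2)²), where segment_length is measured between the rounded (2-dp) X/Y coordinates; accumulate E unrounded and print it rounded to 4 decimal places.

At z = 6.3 mm: the cylinder: section is a regular 8-gon, circumradius r=7; (rotated 30° about Z; rotation is an isometry so areas/perimeters/island counts are preserved). The outline is a single polygon with 8 vertices. Extrusion per mm of travel: 0.4 × 0.3 / (π × 0.875²) = 0.049890. Accumulating E over each segment gives final E = 2.1377.

G0 X-6.76 Y1.81 Z6.30
G1 X-6.06 Y-3.50 E0.2672
G1 X-1.81 Y-6.76 E0.5344
G1 X3.50 Y-6.06 E0.8016
G1 X6.76 Y-1.81 E1.0689
G1 X6.06 Y3.50 E1.3361
G1 X1.81 Y6.76 E1.6033
G1 X-3.50 Y6.06 E1.8705
G1 X-6.76 Y1.81 E2.1377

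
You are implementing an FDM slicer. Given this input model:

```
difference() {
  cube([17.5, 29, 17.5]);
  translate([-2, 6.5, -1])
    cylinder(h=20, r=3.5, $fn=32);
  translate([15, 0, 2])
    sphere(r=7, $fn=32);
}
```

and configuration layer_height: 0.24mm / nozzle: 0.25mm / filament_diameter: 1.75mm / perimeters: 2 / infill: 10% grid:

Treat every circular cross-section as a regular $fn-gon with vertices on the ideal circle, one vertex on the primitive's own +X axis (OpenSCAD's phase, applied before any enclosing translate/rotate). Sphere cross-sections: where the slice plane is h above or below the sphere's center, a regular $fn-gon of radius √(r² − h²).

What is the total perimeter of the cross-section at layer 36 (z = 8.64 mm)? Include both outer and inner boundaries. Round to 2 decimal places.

At z = 8.64 mm: the cube (footprint 17.5×29) is included at this height (perimeter 93.00 mm); the r=3.5 cylinder at (-2, 6.5) contributes a regular 32-gon of circumradius 3.5 (perimeter = 2·32·3.500·sin(180°/32) = 21.96 mm); the r=7 sphere at (15, 0) slices to a regular 32-gon of circumradius 2.216 (√(r²−h²) with h=6.64 from center) (perimeter = 2·32·2.216·sin(180°/32) = 13.90 mm); After the difference (first − rest): starting from the 17.5×29 cube, the r=3.5 cylinder at (-2, 6.5) partially overlaps it — only the 5.97 mm² overlap (of its 38.24 mm²) is removed, clipping the outline; the r=7 sphere at (15, 0) partially overlaps it — only the 7.66 mm² overlap (of its 15.33 mm²) is removed, clipping the outline — boundary = 96.51 mm. Overall, the cross-section is a single solid region. Total boundary length (outer) = 96.51 mm.

96.51 mm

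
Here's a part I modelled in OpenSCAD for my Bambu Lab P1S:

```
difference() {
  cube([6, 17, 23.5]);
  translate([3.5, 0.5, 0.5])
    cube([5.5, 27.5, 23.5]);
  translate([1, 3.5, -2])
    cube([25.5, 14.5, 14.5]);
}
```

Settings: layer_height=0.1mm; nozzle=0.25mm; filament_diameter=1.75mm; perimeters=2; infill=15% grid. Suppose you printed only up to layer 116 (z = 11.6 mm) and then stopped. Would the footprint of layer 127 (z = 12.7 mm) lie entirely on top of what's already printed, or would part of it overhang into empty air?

part overhangs

Compare the two slices. At z = 11.6: the cube is present — its section is the full 6×17 rectangle (area 102.00 mm²); the cube at (3.5, 0.5) (footprint 5.5×27.5) is included at this height (area 151.25 mm²); the cube at (1, 3.5) (footprint 25.5×14.5) is included at this height (area 369.75 mm²); After the difference (first − rest): starting from the 6×17 cube (102.00 mm²), the 5.5×27.5 cube at (3.5, 0.5) partially overlaps it — only the 41.25 mm² overlap (of its 151.25 mm²) is removed, clipping the outline; the 25.5×14.5 cube at (1, 3.5) partially overlaps it — only the 33.75 mm² overlap (of its 369.75 mm²) is removed, clipping the outline — area = 27.00 mm². At z = 12.7: the 6×17 cube contributes its full rectangle (area 102.00 mm²); the cube at (3.5, 0.5) is present — its section is the full 5.5×27.5 rectangle (area 151.25 mm²); the cube at (1, 3.5) is not intersected at this z (z outside [-2, 12.5]); Subtracting the remaining from the first: starting from the 6×17 cube (102.00 mm²), the 5.5×27.5 cube at (3.5, 0.5) partially overlaps it — only the 41.25 mm² overlap (of its 151.25 mm²) is removed, clipping the outline — area = 60.75 mm². Checking containment: at z = 12.7 the cross-section extends beyond the z = 11.6 cross-section by about 33.75 mm².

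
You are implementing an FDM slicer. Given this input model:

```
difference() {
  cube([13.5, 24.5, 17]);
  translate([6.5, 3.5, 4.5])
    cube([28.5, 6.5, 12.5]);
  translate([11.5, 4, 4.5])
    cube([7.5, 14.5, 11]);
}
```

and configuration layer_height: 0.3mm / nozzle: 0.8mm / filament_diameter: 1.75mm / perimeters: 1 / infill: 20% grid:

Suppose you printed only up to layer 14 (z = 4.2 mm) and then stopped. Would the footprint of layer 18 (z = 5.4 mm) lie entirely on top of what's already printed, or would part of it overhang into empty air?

Compare the two slices. At z = 4.2: the cube is present — its section is the full 13.5×24.5 rectangle (area 330.75 mm²); the cube at (6.5, 3.5) is absent (z outside [4.5, 17]); the cube at (11.5, 4) does not reach this height (z outside [4.5, 15.5]); Taking the first minus the rest: none of the subtracted shapes is present at this height, so the 13.5×24.5 cube is unchanged — area = 330.75 mm². At z = 5.4: the 13.5×24.5 cube contributes its full rectangle (area 330.75 mm²); the 28.5×6.5 cube at (6.5, 3.5) contributes its full rectangle (area 185.25 mm²); the 7.5×14.5 cube at (11.5, 4) contributes its full rectangle (area 108.75 mm²); Subtracting the remaining from the first: starting from the 13.5×24.5 cube (330.75 mm²), the 28.5×6.5 cube at (6.5, 3.5) partially overlaps it — only the 45.50 mm² overlap (of its 185.25 mm²) is removed, clipping the outline; the 7.5×14.5 cube at (11.5, 4) partially overlaps it — only the 17.00 mm² overlap (of its 108.75 mm²) is removed, clipping the outline — area = 268.25 mm². Checking containment: the cross-section at z = 5.4 is a subset of the cross-section at z = 4.2.

entirely on top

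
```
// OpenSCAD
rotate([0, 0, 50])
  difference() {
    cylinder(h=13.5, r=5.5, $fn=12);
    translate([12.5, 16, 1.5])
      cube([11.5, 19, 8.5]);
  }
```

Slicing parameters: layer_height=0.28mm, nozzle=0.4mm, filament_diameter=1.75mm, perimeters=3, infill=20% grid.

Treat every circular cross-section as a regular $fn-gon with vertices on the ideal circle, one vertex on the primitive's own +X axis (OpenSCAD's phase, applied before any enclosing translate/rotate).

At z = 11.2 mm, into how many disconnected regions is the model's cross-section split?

At z = 11.2 mm: the r=5.5 cylinder contributes a regular 12-gon of circumradius 5.5; the cube at (12.5, 16) is absent (z outside [1.5, 10]); Subtracting the remaining from the first: none of the subtracted shapes is present at this height, so the r=5.5 cylinder is unchanged — 1 connected region; (rotated 50° about Z; rotation is an isometry so areas/perimeters/island counts are preserved). The result has 1 disconnected region.

1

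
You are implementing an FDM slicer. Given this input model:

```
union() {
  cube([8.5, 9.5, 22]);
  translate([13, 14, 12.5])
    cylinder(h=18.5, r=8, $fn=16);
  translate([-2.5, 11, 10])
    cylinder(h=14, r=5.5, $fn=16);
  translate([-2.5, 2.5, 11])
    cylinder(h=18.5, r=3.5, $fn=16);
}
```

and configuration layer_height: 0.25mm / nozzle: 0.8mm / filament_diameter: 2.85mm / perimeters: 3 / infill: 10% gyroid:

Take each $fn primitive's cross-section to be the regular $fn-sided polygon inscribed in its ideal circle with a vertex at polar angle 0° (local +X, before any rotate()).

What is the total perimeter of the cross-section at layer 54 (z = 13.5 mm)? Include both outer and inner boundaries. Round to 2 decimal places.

At z = 13.5 mm: the cube is present — its section is the full 8.5×9.5 rectangle (perimeter 36.00 mm); the r=8 cylinder at (13, 14) contributes a regular 16-gon of circumradius 8 (perimeter = 2·16·8.000·sin(180°/16) = 49.94 mm); the r=5.5 cylinder at (-2.5, 11) contributes a regular 16-gon of circumradius 5.5 (perimeter = 2·16·5.500·sin(180°/16) = 34.34 mm); the r=3.5 cylinder at (-2.5, 2.5) gives a regular 16-gon of circumradius 3.5 (constant along its height) (perimeter = 2·16·3.500·sin(180°/16) = 21.85 mm); Merging all regions: the regions partially overlap (shared area 11.77 mm²), so the edge portions inside another operand are dropped and the merged outline is re-measured after clipping — boundary (outer + 1 inner loop) = 109.66 mm. Overall, the cross-section is one region with 1 hole. Total boundary length (outer + inner) = 109.66 mm.

109.66 mm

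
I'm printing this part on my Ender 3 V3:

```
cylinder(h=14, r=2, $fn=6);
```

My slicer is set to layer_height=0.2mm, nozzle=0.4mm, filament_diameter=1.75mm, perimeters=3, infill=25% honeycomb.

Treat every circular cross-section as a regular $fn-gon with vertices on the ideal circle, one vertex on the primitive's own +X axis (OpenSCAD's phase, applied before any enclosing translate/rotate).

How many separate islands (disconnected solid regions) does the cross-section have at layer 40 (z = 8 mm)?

At z = 8 mm: the r=2 cylinder contributes a regular 6-gon of circumradius 2. Overall, the cross-section is a single solid region. Island count = 1.

1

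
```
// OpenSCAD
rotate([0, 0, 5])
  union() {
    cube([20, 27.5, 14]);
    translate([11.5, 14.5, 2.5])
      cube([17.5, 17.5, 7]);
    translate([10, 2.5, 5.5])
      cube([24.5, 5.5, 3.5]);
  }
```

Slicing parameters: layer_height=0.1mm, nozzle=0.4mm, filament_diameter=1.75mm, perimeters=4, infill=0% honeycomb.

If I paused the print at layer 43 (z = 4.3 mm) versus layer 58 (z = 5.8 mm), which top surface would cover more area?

Layer 43 (z = 4.3): the 20×27.5 cube contributes its full rectangle (area 550.00 mm²); the 17.5×17.5 cube at (11.5, 14.5) contributes its full rectangle (area 306.25 mm²); the cube at (10, 2.5) is absent (z outside [5.5, 9]); Merging all regions: the regions partially overlap — summed areas 856.25 mm² minus the doubly-counted overlap 110.50 mm² gives 745.75 mm² — area = 745.75 mm²; (whole slice rotated 5° about Z — lengths, areas and connectivity unchanged). So its area = 745.75 mm². Layer 58 (z = 5.8): the cube (footprint 20×27.5) is included at this height (area 550.00 mm²); the 17.5×17.5 cube at (11.5, 14.5) contributes its full rectangle (area 306.25 mm²); the 24.5×5.5 cube at (10, 2.5) contributes its full rectangle (area 134.75 mm²); Combining (union): the regions partially overlap — summed areas 991.00 mm² minus the doubly-counted overlap 165.50 mm² gives 825.50 mm² — area = 825.50 mm²; (whole slice rotated 5° about Z — lengths, areas and connectivity unchanged). So its area = 825.50 mm². Layer 58 is larger (825.50 vs 745.75 mm²).

layer 58 (z = 5.8 mm)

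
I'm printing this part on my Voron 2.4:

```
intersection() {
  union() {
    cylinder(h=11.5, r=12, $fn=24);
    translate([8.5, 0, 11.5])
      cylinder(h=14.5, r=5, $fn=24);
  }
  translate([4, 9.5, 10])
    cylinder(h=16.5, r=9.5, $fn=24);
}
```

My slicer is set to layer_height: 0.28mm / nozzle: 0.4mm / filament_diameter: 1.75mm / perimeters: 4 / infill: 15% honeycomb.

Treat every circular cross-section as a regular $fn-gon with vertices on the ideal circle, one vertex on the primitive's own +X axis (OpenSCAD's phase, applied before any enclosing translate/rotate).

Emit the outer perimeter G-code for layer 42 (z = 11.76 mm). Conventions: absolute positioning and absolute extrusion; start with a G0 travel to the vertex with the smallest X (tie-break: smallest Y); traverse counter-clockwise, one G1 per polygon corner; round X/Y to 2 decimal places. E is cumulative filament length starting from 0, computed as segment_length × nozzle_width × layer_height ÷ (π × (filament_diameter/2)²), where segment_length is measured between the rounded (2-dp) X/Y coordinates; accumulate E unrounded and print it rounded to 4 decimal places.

At z = 11.76 mm: the cylinder is not intersected at this z (z outside [0, 11.5]); the r=5 cylinder at (8.5, 0) gives a regular 24-gon of circumradius 5 (constant along its height); Combining (union): only the r=5 cylinder at (8.5, 0) is present, so the union is just that shape — 1 connected region; the r=9.5 cylinder at (4, 9.5) gives a regular 24-gon of circumradius 9.5 (constant along its height); Keeping only the common overlap: the r=9.5 cylinder at (4, 9.5) partially overlaps the result so far; clipping to the common part keeps 24.56 mm² — 1 connected region. The outline is a single polygon with 14 vertices. Extrusion per mm of travel: 0.4 × 0.28 / (π × 0.875²) = 0.046564. Accumulating E over each segment gives final E = 0.9516.

G0 X3.51 Y0.06 Z11.76
G1 X4.00 Y0.00 E0.0230
G1 X6.46 Y0.32 E0.1385
G1 X8.75 Y1.27 E0.2539
G1 X10.72 Y2.78 E0.3695
G1 X11.57 Y3.89 E0.4346
G1 X11.00 Y4.33 E0.4682
G1 X9.79 Y4.83 E0.5291
G1 X8.50 Y5.00 E0.5897
G1 X7.21 Y4.83 E0.6503
G1 X6.00 Y4.33 E0.7113
G1 X4.96 Y3.54 E0.7721
G1 X4.17 Y2.50 E0.8329
G1 X3.67 Y1.29 E0.8938
G1 X3.51 Y0.06 E0.9516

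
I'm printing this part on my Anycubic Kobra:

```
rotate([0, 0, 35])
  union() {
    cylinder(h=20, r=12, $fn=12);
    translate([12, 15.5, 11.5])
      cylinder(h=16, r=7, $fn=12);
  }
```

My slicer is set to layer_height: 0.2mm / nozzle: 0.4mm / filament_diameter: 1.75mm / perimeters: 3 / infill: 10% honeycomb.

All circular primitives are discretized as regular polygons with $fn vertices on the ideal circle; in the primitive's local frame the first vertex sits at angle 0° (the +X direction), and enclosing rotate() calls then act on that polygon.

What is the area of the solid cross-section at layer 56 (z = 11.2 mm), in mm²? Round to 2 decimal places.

432.00 mm²

At z = 11.2 mm: the cylinder: section is a regular 12-gon, circumradius r=12 (area = (12/2)·12.000²·sin(360°/12) = 432.00 mm²); the cylinder at (12, 15.5) is absent (z outside [11.5, 27.5]); Combining (union): only the r=12 cylinder is present, so the union is just that shape — area = 432.00 mm²; (rotated 35° about Z; rotation is an isometry so areas/perimeters/island counts are preserved). Overall, the cross-section is a single solid region. Net area = 432.00 mm².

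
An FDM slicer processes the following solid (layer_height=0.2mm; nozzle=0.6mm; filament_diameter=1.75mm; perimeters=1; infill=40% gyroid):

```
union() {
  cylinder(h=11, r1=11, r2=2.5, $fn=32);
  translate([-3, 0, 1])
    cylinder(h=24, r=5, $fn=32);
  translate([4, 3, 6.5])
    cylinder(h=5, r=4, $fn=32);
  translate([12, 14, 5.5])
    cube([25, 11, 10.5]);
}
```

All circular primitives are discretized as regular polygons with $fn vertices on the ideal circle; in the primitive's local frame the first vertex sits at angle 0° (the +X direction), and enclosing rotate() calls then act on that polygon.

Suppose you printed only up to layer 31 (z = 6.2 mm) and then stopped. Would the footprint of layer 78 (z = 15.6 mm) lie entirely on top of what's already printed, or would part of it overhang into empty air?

Compare the two slices. At z = 6.2: the cone contributes a regular 32-gon of circumradius 6.209 (interpolated between r1=11 and r2=2.5 at t=0.564) (area = (32/2)·6.209²·sin(360°/32) = 120.34 mm²); the cylinder at (-3, 0): section is a regular 32-gon, circumradius r=5 (area = (32/2)·5.000²·sin(360°/32) = 78.04 mm²); the cylinder at (4, 3) is absent (z outside [6.5, 11.5]); the cube at (12, 14) is present — its section is the full 25×11 rectangle (area 275.00 mm²); Taking the union: the regions partially overlap — summed areas 473.38 mm² minus the doubly-counted overlap 63.23 mm² gives 410.14 mm² — area = 410.14 mm². At z = 15.6: the cone is absent (z outside [0, 11]); the cylinder at (-3, 0): section is a regular 32-gon, circumradius r=5 (area = (32/2)·5.000²·sin(360°/32) = 78.04 mm²); the cylinder at (4, 3) is not intersected at this z (z outside [6.5, 11.5]); the cube at (12, 14) (footprint 25×11) is included at this height (area 275.00 mm²); Combining (union): the 2 present regions are separate (no shared area or edge), so areas and boundary lengths simply add and each stays a separate island — area = 353.04 mm². Checking containment: the cross-section at z = 15.6 is a subset of the cross-section at z = 6.2.

entirely on top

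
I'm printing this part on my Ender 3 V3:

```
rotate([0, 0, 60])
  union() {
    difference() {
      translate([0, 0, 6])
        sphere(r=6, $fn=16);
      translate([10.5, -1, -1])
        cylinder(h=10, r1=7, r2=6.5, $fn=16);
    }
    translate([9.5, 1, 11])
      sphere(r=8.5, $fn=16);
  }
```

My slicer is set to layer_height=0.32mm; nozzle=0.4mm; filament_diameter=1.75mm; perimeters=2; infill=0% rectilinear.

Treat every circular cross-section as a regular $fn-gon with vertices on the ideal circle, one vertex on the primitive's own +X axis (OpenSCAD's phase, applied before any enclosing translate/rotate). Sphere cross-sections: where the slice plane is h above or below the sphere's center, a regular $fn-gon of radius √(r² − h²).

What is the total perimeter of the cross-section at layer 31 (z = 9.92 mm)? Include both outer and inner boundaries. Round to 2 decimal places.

At z = 9.92 mm: the r=6 sphere contributes a regular 16-gon of circumradius √(6²−3.92²) = 4.542 (perimeter = 2·16·4.542·sin(180°/16) = 28.36 mm); the cone at (10.5, -1) does not reach this height (z outside [-1, 9]); Subtracting the remaining from the first: none of the subtracted shapes is present at this height, so the r=6 sphere is unchanged — boundary = 28.36 mm; the sphere at (9.5, 1): section is a regular 16-gon, circumradius = √(r²−h²) = √(8.5²−1.08²) = 8.431 (perimeter = 2·16·8.431·sin(180°/16) = 52.63 mm); Taking the union: the regions partially overlap (shared area 17.78 mm²), so the edge portions inside another operand are dropped and the merged outline is re-measured after clipping — boundary = 63.19 mm; (whole slice rotated 60° about Z — lengths, areas and connectivity unchanged). Overall, the cross-section is a single solid region. Total boundary length (outer) = 63.19 mm.

63.19 mm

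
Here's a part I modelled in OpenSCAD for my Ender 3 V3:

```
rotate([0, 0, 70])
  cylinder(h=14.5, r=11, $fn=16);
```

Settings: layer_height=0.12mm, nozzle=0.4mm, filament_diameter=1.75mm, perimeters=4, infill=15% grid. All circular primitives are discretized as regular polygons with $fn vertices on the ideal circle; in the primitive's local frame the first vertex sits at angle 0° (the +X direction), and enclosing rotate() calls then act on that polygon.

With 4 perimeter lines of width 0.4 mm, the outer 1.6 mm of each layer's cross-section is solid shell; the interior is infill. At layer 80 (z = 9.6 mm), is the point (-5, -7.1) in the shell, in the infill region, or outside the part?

infill

At z = 9.6 mm: the cylinder: section is a regular 16-gon, circumradius r=11; (whole slice rotated 70° about Z — lengths, areas and connectivity unchanged). Overall, the cross-section is a single solid region. Undo the 70° rotation: the query point maps to (-8.382, 2.270) in the un-rotated model frame. The nearest boundary edge runs (-10.16, 4.21)→(-11.00, 0.00); distance from the point to it = 2.12 mm. The point is inside the cross-section and 2.12 mm from the nearest boundary — more than the 1.6 mm shell width (4 × 0.4), so it's in the infill interior.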